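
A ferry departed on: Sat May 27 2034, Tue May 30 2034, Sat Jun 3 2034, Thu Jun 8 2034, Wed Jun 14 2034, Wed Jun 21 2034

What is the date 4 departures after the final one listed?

Sat Jul 29 2034

Gaps: 3, 4, 5, 6, 7 days — each gap is 1 larger than the previous one.
Next gap: 8 days. Wed Jun 21 2034 + 8 days = Thu Jun 29 2034.
Next gap: 9 days. Thu Jun 29 2034 + 9 days = Sat Jul 8 2034.
Next gap: 10 days. Sat Jul 8 2034 + 10 days = Tue Jul 18 2034.
Next gap: 11 days. Tue Jul 18 2034 + 11 days = Sat Jul 29 2034.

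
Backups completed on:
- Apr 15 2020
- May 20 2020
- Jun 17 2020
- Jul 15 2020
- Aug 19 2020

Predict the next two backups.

Sep 16 2020, Oct 21 2020

All dates are Wednesdays, 35, 28, 28, 35 days apart.
Specifically, the 3rd Wednesday of each month.
September 2020 — 3rd Wednesday is Sep 16 2020.
October 2020 — 3rd Wednesday is Oct 21 2020.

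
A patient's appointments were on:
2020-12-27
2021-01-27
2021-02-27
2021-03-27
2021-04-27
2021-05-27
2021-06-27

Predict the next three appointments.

2021-07-27, 2021-08-27, 2021-09-27

Gaps: 31, 31, 28, 31, 30, 31 days — not constant. Every event is on the 27th of the month.
Pattern: the 27th of each month.
July 2021: 2021-07-27.
August 2021: 2021-08-27.
September 2021: 2021-09-27.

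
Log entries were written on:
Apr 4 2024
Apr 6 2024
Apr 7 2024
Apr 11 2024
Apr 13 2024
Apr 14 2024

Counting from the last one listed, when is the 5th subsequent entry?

Every event lands on a Thursday or Saturday or Sunday (gaps cycle 2, 1, 4, 2, 1).
So the schedule is: every Thursday, Saturday and Sunday.
Next Thursday: Apr 18 2024.
Next Saturday: Apr 20 2024.
The following Sunday is Apr 21 2024.
The following Thursday is Apr 25 2024.
The following Saturday is Apr 27 2024.

Apr 27 2024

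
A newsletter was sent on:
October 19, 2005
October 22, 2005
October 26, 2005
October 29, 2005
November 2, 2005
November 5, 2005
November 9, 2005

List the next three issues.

November 12, 2005; November 16, 2005; November 19, 2005

The gap pattern 3, 4, 3, 4, 3, 4 repeats every 2 events.
These are the Wednesdays and Saturdays of each week.
Next Saturday: November 12, 2005.
Next Wednesday: November 16, 2005.
Next Saturday: November 19, 2005.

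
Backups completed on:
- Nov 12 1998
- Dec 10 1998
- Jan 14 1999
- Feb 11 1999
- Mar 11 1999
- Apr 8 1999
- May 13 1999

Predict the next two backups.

Gaps: 28, 35, 28, 28, 28, 35 days — a mix of 28 and 35. Every date is a Thursday.
Each is the 2nd Thursday of its month.
June 1999 — 2nd Thursday is Jun 10 1999.
July 1999 — 2nd Thursday is Jul 8 1999.

Jun 10 1999, Jul 8 1999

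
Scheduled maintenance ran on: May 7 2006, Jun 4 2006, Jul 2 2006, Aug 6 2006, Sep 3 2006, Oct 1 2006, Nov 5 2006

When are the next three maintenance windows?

Dec 3 2006, Jan 7 2007, Feb 4 2007

All dates are Sundays, 28, 28, 35, 28, 28, 35 days apart.
Specifically, the 1st Sunday of each month.
1st Sunday of December 2006: Dec 3 2006.
January 2007 — 1st Sunday is Jan 7 2007.
1st Sunday of February 2007: Feb 4 2007.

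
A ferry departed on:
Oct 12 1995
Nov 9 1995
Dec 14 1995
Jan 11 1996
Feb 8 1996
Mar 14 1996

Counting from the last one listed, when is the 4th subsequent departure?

All dates are Thursdays, 28, 35, 28, 28, 35 days apart.
Specifically, the 2nd Thursday of each month.
April 1996 — 2nd Thursday is Apr 11 1996.
May 1996 — 2nd Thursday is May 9 1996.
2nd Thursday of June 1996: Jun 13 1996.
July 1996 — 2nd Thursday is Jul 11 1996.

Jul 11 1996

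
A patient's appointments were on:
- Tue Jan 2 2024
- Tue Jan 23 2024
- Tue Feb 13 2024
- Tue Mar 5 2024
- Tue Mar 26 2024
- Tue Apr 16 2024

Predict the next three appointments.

Tue May 7 2024, Tue May 28 2024, Tue Jun 18 2024

Gaps between consecutive events: 21, 21, 21, 21, 21 days — a constant 21-day interval.
Tue Apr 16 2024 + 21 days = Tue May 7 2024.
Tue May 7 2024 + 21 days = Tue May 28 2024.
Tue May 28 2024 + 21 days = Tue Jun 18 2024.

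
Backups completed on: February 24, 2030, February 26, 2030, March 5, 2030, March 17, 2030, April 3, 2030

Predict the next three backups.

Gaps: 2, 7, 12, 17 days — each gap is 5 larger than the previous one.
Next gap: 22 days. April 3, 2030 + 22 days = April 25, 2030.
Next gap: 27 days. April 25, 2030 + 27 days = May 22, 2030.
Next gap: 32 days. May 22, 2030 + 32 days = June 23, 2030.

April 25, 2030; May 22, 2030; June 23, 2030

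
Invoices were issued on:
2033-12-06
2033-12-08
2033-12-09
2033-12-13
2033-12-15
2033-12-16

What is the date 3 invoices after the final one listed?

The gap pattern 2, 1, 4, 2, 1 repeats every 3 events.
These are the Tuesdays, Thursdays and Fridays of each week.
Next Tuesday: 2033-12-20.
Next Thursday: 2033-12-22.
The following Friday is 2033-12-23.

2033-12-23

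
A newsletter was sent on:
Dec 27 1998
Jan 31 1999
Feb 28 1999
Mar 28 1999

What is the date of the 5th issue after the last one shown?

Every date is a Sunday; gaps 35, 28, 28 days.
Each is the last Sunday of its month (at least one falls on the 29th or later, ruling out '4th Sunday').
April 1999 ends with Sunday Apr 25 1999.
May 1999 ends with Sunday May 30 1999.
Last Sunday of June 1999: Jun 27 1999.
Last Sunday of July 1999: Jul 25 1999.
Last Sunday of August 1999: Aug 29 1999.

Aug 29 1999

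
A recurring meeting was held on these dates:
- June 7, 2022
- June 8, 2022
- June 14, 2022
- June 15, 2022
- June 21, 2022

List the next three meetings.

June 22, 2022; June 28, 2022; June 29, 2022

Gaps: 1, 6, 1, 6 days — not constant, but cyclic with period 2.
The events fall on every Tuesday and Wednesday.
The following Wednesday is June 22, 2022.
The following Tuesday is June 28, 2022.
The following Wednesday is June 29, 2022.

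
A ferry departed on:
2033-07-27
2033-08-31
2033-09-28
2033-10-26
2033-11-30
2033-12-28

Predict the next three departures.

2034-01-25, 2034-02-22, 2034-03-29

All Wednesdays; the gaps (35, 28, 28, 35, 28) vary with month length.
This is the last Wednesday of each month.
January 2034 ends with Wednesday 2034-01-25.
February 2034 ends with Wednesday 2034-02-22.
March 2034 ends with Wednesday 2034-03-29.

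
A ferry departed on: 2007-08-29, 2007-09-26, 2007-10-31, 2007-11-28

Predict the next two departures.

2007-12-26, 2008-01-30

Every date is a Wednesday; gaps 28, 35, 28 days.
Each is the last Wednesday of its month (at least one falls on the 29th or later, ruling out '4th Wednesday').
December 2007 ends with Wednesday 2007-12-26.
Last Wednesday of January 2008: 2008-01-30.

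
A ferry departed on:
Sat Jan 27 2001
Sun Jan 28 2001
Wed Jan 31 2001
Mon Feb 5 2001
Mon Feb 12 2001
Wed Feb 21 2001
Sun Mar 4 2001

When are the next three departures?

Intervals are 1, 3, 5, 7, 9, 11 days — an arithmetic progression with common difference 2.
Next gap: 13 days. Sun Mar 4 2001 + 13 days = Sat Mar 17 2001.
Next gap: 15 days. Sat Mar 17 2001 + 15 days = Sun Apr 1 2001.
Next gap: 17 days. Sun Apr 1 2001 + 17 days = Wed Apr 18 2001.

Sat Mar 17 2001, Sun Apr 1 2001, Wed Apr 18 2001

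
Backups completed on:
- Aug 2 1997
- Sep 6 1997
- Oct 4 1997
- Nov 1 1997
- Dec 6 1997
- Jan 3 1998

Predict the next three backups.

These are Saturdays at 28- or 35-day spacing (35, 28, 28, 35, 28).
The pattern: 1st Saturday of the month.
1st Saturday of February 1998: Feb 7 1998.
March 1998 — 1st Saturday is Mar 7 1998.
1st Saturday of April 1998: Apr 4 1998.

Feb 7 1998, Mar 7 1998, Apr 4 1998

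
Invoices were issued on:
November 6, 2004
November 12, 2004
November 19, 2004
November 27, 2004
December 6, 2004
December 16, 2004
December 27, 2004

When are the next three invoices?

Gaps: 6, 7, 8, 9, 10, 11 days — each gap is 1 larger than the previous one.
Next gap: 12 days. December 27, 2004 + 12 days = January 8, 2005.
Next gap: 13 days. January 8, 2005 + 13 days = January 21, 2005.
Next gap: 14 days. January 21, 2005 + 14 days = February 4, 2005.

January 8, 2005; January 21, 2005; February 4, 2005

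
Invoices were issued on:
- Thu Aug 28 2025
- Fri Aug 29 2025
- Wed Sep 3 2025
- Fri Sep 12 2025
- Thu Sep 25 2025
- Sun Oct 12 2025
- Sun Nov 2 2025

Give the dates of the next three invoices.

Intervals are 1, 5, 9, 13, 17, 21 days — an arithmetic progression with common difference 4.
Next gap: 25 days. Sun Nov 2 2025 + 25 days = Thu Nov 27 2025.
Next gap: 29 days. Thu Nov 27 2025 + 29 days = Fri Dec 26 2025.
Next gap: 33 days. Fri Dec 26 2025 + 33 days = Wed Jan 28 2026.

Thu Nov 27 2025, Fri Dec 26 2025, Wed Jan 28 2026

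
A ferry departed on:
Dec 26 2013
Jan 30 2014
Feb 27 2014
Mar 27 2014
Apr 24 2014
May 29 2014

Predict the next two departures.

Jun 26 2014, Jul 31 2014

Every date is a Thursday; gaps 35, 28, 28, 28, 35 days.
Each is the last Thursday of its month (at least one falls on the 29th or later, ruling out '4th Thursday').
Last Thursday of June 2014: Jun 26 2014.
Last Thursday of July 2014: Jul 31 2014.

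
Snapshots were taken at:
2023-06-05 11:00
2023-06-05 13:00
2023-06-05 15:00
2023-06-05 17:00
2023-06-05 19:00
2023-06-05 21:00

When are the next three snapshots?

2023-06-05 23:00, 2023-06-06 01:00, 2023-06-06 03:00

Gaps: 2, 2, 2, 2, 2 hours — each event is 2 hours after the previous one.
2023-06-05 21:00 + 2 h = 2023-06-05 23:00.
2023-06-05 23:00 + 2 h = 2023-06-06 01:00.
2023-06-06 01:00 + 2 h = 2023-06-06 03:00.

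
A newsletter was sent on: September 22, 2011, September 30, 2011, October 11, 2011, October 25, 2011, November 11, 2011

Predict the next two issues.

Gaps: 8, 11, 14, 17 days — each gap is 3 larger than the previous one.
Next gap: 20 days. November 11, 2011 + 20 days = December 1, 2011.
Next gap: 23 days. December 1, 2011 + 23 days = December 24, 2011.

December 1, 2011; December 24, 2011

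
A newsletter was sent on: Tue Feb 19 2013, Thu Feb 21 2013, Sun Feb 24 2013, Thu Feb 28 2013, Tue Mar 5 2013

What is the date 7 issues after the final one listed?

Tue May 7 2013

Intervals are 2, 3, 4, 5 days — an arithmetic progression with common difference 1.
Next gap: 6 days. Tue Mar 5 2013 + 6 days = Mon Mar 11 2013.
Next gap: 7 days. Mon Mar 11 2013 + 7 days = Mon Mar 18 2013.
Next gap: 8 days. Mon Mar 18 2013 + 8 days = Tue Mar 26 2013.
Next gap: 9 days. Tue Mar 26 2013 + 9 days = Thu Apr 4 2013.
Next gap: 10 days. Thu Apr 4 2013 + 10 days = Sun Apr 14 2013.
Next gap: 11 days. Sun Apr 14 2013 + 11 days = Thu Apr 25 2013.
Next gap: 12 days. Thu Apr 25 2013 + 12 days = Tue May 7 2013.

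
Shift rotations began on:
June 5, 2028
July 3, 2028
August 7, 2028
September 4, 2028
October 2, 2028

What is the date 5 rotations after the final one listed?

All dates are Mondays, 28, 35, 28, 28 days apart.
Specifically, the 1st Monday of each month.
November 2028 — 1st Monday is November 6, 2028.
1st Monday of December 2028: December 4, 2028.
1st Monday of January 2029: January 1, 2029.
February 2029 — 1st Monday is February 5, 2029.
1st Monday of March 2029: March 5, 2029.

March 5, 2029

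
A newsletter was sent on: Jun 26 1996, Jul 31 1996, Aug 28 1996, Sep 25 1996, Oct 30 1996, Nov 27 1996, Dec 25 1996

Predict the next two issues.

Every date is a Wednesday; gaps 35, 28, 28, 35, 28, 28 days.
Each is the last Wednesday of its month (at least one falls on the 29th or later, ruling out '4th Wednesday').
Last Wednesday of January 1997: Jan 29 1997.
February 1997 ends with Wednesday Feb 26 1997.

Jan 29 1997, Feb 26 1997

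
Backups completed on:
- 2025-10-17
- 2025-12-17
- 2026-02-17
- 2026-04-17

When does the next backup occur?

2026-06-17

Gaps: 61, 62, 59 days — not constant. Every event is on the 17th of the month.
Pattern: the 17th of every 2 months.
June 2026: 2026-06-17.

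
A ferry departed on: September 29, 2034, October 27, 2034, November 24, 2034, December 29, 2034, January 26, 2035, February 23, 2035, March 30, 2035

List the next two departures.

These are Fridays with 28, 28, 35, 28, 28, 35-day gaps.
Each is the final Friday of its month — September 29, 2034 is past the 28th, so '4th Friday' doesn't fit.
Last Friday of April 2035: April 27, 2035.
Last Friday of May 2035: May 25, 2035.

April 27, 2035; May 25, 2035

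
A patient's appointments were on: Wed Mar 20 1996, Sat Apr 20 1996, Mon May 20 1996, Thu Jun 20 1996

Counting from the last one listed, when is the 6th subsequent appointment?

Fri Dec 20 1996

The day-of-month is always 20 (31, 30, 31 days between events).
So this recurs on the 20th of each month.
July 1996: Sat Jul 20 1996.
Next: August 1996 → Tue Aug 20 1996.
September 1996: Fri Sep 20 1996.
October 1996: Sun Oct 20 1996.
November 1996: Wed Nov 20 1996.
December 1996: Fri Dec 20 1996.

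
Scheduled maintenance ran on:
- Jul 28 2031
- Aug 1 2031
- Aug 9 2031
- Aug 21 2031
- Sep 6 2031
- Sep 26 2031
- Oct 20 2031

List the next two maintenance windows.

Intervals are 4, 8, 12, 16, 20, 24 days — an arithmetic progression with common difference 4.
Next gap: 28 days. Oct 20 2031 + 28 days = Nov 17 2031.
Next gap: 32 days. Nov 17 2031 + 32 days = Dec 19 2031.

Nov 17 2031, Dec 19 2031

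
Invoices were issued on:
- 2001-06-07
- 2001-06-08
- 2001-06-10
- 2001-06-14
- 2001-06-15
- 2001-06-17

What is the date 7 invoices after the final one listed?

2001-07-05

Gaps: 1, 2, 4, 1, 2 days — not constant, but cyclic with period 3.
The events fall on every Thursday, Friday and Sunday.
The following Thursday is 2001-06-21.
The following Friday is 2001-06-22.
Next Sunday: 2001-06-24.
The following Thursday is 2001-06-28.
The following Friday is 2001-06-29.
The following Sunday is 2001-07-01.
The following Thursday is 2001-07-05.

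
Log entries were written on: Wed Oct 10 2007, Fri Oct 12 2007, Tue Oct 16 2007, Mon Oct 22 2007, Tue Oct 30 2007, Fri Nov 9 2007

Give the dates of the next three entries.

Wed Nov 21 2007, Wed Dec 5 2007, Fri Dec 21 2007

The spacing grows by 2 each time: 2, 4, 6, 8, 10 days.
Next gap: 12 days. Fri Nov 9 2007 + 12 days = Wed Nov 21 2007.
Next gap: 14 days. Wed Nov 21 2007 + 14 days = Wed Dec 5 2007.
Next gap: 16 days. Wed Dec 5 2007 + 16 days = Fri Dec 21 2007.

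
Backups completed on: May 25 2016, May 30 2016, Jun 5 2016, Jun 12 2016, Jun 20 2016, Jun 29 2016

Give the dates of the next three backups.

Gaps: 5, 6, 7, 8, 9 days — each gap is 1 larger than the previous one.
Next gap: 10 days. Jun 29 2016 + 10 days = Jul 9 2016.
Next gap: 11 days. Jul 9 2016 + 11 days = Jul 20 2016.
Next gap: 12 days. Jul 20 2016 + 12 days = Aug 1 2016.

Jul 9 2016, Jul 20 2016, Aug 1 2016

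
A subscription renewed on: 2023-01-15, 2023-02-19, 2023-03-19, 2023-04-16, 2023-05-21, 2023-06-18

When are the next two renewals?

2023-07-16, 2023-08-20

These are Sundays at 28- or 35-day spacing (35, 28, 28, 35, 28).
The pattern: 3rd Sunday of the month.
3rd Sunday of July 2023: 2023-07-16.
3rd Sunday of August 2023: 2023-08-20.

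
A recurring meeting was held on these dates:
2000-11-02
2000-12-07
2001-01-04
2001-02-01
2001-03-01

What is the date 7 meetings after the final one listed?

Gaps: 35, 28, 28, 28 days — a mix of 28 and 35. Every date is a Thursday.
Each is the 1st Thursday of its month.
April 2001 — 1st Thursday is 2001-04-05.
1st Thursday of May 2001: 2001-05-03.
June 2001 — 1st Thursday is 2001-06-07.
July 2001 — 1st Thursday is 2001-07-05.
August 2001 — 1st Thursday is 2001-08-02.
September 2001 — 1st Thursday is 2001-09-06.
1st Thursday of October 2001: 2001-10-04.

2001-10-04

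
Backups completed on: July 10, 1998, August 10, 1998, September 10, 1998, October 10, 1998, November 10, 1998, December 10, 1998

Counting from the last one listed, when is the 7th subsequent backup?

Gaps: 31, 31, 30, 31, 30 days — not constant. Every event is on the 10th of the month.
Pattern: the 10th of each month.
Next: January 1999 → January 10, 1999.
February 1999: February 10, 1999.
Next: March 1999 → March 10, 1999.
April 1999: April 10, 1999.
Next: May 1999 → May 10, 1999.
June 1999: June 10, 1999.
Next: July 1999 → July 10, 1999.

July 10, 1999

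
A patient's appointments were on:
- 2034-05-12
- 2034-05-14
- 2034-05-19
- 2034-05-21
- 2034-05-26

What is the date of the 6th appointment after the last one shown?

The gap pattern 2, 5, 2, 5 repeats every 2 events.
These are the Fridays and Sundays of each week.
The following Sunday is 2034-05-28.
Next Friday: 2034-06-02.
Next Sunday: 2034-06-04.
Next Friday: 2034-06-09.
Next Sunday: 2034-06-11.
The following Friday is 2034-06-16.

2034-06-16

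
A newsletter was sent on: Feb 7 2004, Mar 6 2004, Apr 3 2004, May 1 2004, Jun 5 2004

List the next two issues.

Jul 3 2004, Aug 7 2004

Gaps: 28, 28, 28, 35 days — a mix of 28 and 35. Every date is a Saturday.
Each is the 1st Saturday of its month.
1st Saturday of July 2004: Jul 3 2004.
1st Saturday of August 2004: Aug 7 2004.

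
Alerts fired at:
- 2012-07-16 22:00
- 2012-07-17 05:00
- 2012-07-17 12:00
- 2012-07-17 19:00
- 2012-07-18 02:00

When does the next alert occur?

Gaps: 7, 7, 7, 7 hours — each event is 7 hours after the previous one.
2012-07-18 02:00 + 7 h = 2012-07-18 09:00.

2012-07-18 09:00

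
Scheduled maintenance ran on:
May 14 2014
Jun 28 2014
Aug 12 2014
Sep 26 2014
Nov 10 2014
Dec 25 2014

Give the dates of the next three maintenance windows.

Feb 8 2015, Mar 25 2015, May 9 2015

The spacing is 45, 45, 45, 45, 45 days — always 45 days.
Dec 25 2014 + 45 days = Feb 8 2015.
Feb 8 2015 + 45 days = Mar 25 2015.
Mar 25 2015 + 45 days = May 9 2015.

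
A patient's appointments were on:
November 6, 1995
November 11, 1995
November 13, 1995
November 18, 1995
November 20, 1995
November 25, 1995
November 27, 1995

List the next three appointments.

December 2, 1995; December 4, 1995; December 9, 1995

Every event lands on a Monday or Saturday (gaps cycle 5, 2, 5, 2, 5, 2).
So the schedule is: every Monday and Saturday.
The following Saturday is December 2, 1995.
Next Monday: December 4, 1995.
Next Saturday: December 9, 1995.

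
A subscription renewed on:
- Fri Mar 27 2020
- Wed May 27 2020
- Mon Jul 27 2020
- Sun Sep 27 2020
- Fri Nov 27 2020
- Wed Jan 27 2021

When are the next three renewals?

Sat Mar 27 2021, Thu May 27 2021, Tue Jul 27 2021

The day-of-month is always 27 (61, 61, 62, 61, 61 days between events).
So this recurs on the 27th of every 2 months.
March 2021: Sat Mar 27 2021.
Next: May 2021 → Thu May 27 2021.
Next: July 2021 → Tue Jul 27 2021.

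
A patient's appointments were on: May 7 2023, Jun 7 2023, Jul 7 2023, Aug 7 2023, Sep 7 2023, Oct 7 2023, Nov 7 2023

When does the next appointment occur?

Gaps: 31, 30, 31, 31, 30, 31 days — not constant. Every event is on the 7th of the month.
Pattern: the 7th of each month.
December 2023: Dec 7 2023.

Dec 7 2023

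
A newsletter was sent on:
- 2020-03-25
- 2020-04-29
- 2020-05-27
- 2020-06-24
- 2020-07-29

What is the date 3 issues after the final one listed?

2020-10-28

All Wednesdays; the gaps (35, 28, 28, 35) vary with month length.
This is the last Wednesday of each month.
August 2020 ends with Wednesday 2020-08-26.
Last Wednesday of September 2020: 2020-09-30.
October 2020 ends with Wednesday 2020-10-28.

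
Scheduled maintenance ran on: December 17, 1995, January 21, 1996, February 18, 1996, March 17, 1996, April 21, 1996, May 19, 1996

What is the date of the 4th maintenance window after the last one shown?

These are Sundays at 28- or 35-day spacing (35, 28, 28, 35, 28).
The pattern: 3rd Sunday of the month.
June 1996 — 3rd Sunday is June 16, 1996.
July 1996 — 3rd Sunday is July 21, 1996.
August 1996 — 3rd Sunday is August 18, 1996.
September 1996 — 3rd Sunday is September 15, 1996.

September 15, 1996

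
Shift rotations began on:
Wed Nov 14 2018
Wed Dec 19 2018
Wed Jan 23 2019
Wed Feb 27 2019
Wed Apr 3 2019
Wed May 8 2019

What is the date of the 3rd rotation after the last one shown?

Gaps between consecutive events: 35, 35, 35, 35, 35 days — a constant 35-day interval.
Wed May 8 2019 + 35 days = Wed Jun 12 2019.
Wed Jun 12 2019 + 35 days = Wed Jul 17 2019.
Wed Jul 17 2019 + 35 days = Wed Aug 21 2019.

Wed Aug 21 2019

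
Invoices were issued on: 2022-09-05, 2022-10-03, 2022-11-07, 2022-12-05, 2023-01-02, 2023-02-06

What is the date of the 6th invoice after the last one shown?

2023-08-07

All dates are Mondays, 28, 35, 28, 28, 35 days apart.
Specifically, the 1st Monday of each month.
1st Monday of March 2023: 2023-03-06.
April 2023 — 1st Monday is 2023-04-03.
1st Monday of May 2023: 2023-05-01.
June 2023 — 1st Monday is 2023-06-05.
1st Monday of July 2023: 2023-07-03.
1st Monday of August 2023: 2023-08-07.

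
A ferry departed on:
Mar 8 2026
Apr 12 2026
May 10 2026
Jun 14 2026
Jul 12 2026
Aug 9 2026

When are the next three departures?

All dates are Sundays, 35, 28, 35, 28, 28 days apart.
Specifically, the 2nd Sunday of each month.
2nd Sunday of September 2026: Sep 13 2026.
2nd Sunday of October 2026: Oct 11 2026.
2nd Sunday of November 2026: Nov 8 2026.

Sep 13 2026, Oct 11 2026, Nov 8 2026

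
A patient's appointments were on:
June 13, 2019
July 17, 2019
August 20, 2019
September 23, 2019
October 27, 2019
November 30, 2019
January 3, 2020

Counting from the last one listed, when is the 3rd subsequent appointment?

April 14, 2020

The spacing is 34, 34, 34, 34, 34, 34 days — always 34 days.
January 3, 2020 + 34 days = February 6, 2020.
February 6, 2020 + 34 days = March 11, 2020.
March 11, 2020 + 34 days = April 14, 2020.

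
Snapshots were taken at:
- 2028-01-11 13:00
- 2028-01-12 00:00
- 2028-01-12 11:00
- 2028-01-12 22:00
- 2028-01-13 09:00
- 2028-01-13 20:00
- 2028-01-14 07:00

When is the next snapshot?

2028-01-14 18:00

Spacing: 11, 11, 11, 11, 11, 11 h — constant 11 h.
2028-01-14 07:00 + 11 h = 2028-01-14 18:00.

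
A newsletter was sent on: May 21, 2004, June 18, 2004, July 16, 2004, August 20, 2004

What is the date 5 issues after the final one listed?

January 21, 2005

These are Fridays at 28- or 35-day spacing (28, 28, 35).
The pattern: 3rd Friday of the month.
3rd Friday of September 2004: September 17, 2004.
3rd Friday of October 2004: October 15, 2004.
November 2004 — 3rd Friday is November 19, 2004.
3rd Friday of December 2004: December 17, 2004.
3rd Friday of January 2005: January 21, 2005.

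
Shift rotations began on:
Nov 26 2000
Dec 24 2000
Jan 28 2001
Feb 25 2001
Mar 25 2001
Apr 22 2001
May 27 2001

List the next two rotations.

Jun 24 2001, Jul 22 2001

These are Sundays at 28- or 35-day spacing (28, 35, 28, 28, 28, 35).
The pattern: 4th Sunday of the month.
June 2001 — 4th Sunday is Jun 24 2001.
4th Sunday of July 2001: Jul 22 2001.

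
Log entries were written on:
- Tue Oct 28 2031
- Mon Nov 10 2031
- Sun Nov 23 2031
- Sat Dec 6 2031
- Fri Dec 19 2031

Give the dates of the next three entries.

Gaps between consecutive events: 13, 13, 13, 13 days — a constant 13-day interval.
Fri Dec 19 2031 + 13 days = Thu Jan 1 2032.
Thu Jan 1 2032 + 13 days = Wed Jan 14 2032.
Wed Jan 14 2032 + 13 days = Tue Jan 27 2032.

Thu Jan 1 2032, Wed Jan 14 2032, Tue Jan 27 2032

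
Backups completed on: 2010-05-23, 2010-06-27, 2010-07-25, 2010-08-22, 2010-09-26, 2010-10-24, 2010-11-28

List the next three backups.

These are Sundays at 28- or 35-day spacing (35, 28, 28, 35, 28, 35).
The pattern: 4th Sunday of the month.
4th Sunday of December 2010: 2010-12-26.
January 2011 — 4th Sunday is 2011-01-23.
February 2011 — 4th Sunday is 2011-02-27.

2010-12-26, 2011-01-23, 2011-02-27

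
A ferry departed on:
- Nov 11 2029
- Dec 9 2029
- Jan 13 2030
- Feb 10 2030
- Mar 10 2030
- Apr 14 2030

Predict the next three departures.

May 12 2030, Jun 9 2030, Jul 14 2030

All dates are Sundays, 28, 35, 28, 28, 35 days apart.
Specifically, the 2nd Sunday of each month.
2nd Sunday of May 2030: May 12 2030.
2nd Sunday of June 2030: Jun 9 2030.
2nd Sunday of July 2030: Jul 14 2030.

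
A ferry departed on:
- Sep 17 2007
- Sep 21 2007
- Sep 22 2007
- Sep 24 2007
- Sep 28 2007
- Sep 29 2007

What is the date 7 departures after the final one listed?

Oct 15 2007

Every event lands on a Monday or Friday or Saturday (gaps cycle 4, 1, 2, 4, 1).
So the schedule is: every Monday, Friday and Saturday.
Next Monday: Oct 1 2007.
The following Friday is Oct 5 2007.
The following Saturday is Oct 6 2007.
Next Monday: Oct 8 2007.
The following Friday is Oct 12 2007.
Next Saturday: Oct 13 2007.
The following Monday is Oct 15 2007.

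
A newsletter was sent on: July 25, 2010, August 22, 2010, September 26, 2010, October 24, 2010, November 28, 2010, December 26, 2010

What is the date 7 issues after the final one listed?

July 24, 2011

These are Sundays at 28- or 35-day spacing (28, 35, 28, 35, 28).
The pattern: 4th Sunday of the month.
4th Sunday of January 2011: January 23, 2011.
4th Sunday of February 2011: February 27, 2011.
March 2011 — 4th Sunday is March 27, 2011.
April 2011 — 4th Sunday is April 24, 2011.
4th Sunday of May 2011: May 22, 2011.
4th Sunday of June 2011: June 26, 2011.
July 2011 — 4th Sunday is July 24, 2011.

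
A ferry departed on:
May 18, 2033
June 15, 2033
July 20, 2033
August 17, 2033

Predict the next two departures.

These are Wednesdays at 28- or 35-day spacing (28, 35, 28).
The pattern: 3rd Wednesday of the month.
September 2033 — 3rd Wednesday is September 21, 2033.
3rd Wednesday of October 2033: October 19, 2033.

September 21, 2033; October 19, 2033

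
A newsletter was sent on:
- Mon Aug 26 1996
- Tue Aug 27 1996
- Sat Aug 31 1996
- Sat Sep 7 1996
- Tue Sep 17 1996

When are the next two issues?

Mon Sep 30 1996, Wed Oct 16 1996

Gaps: 1, 4, 7, 10 days — each gap is 3 larger than the previous one.
Next gap: 13 days. Tue Sep 17 1996 + 13 days = Mon Sep 30 1996.
Next gap: 16 days. Mon Sep 30 1996 + 16 days = Wed Oct 16 1996.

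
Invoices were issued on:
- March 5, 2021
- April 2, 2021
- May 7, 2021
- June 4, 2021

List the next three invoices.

These are Fridays at 28- or 35-day spacing (28, 35, 28).
The pattern: 1st Friday of the month.
1st Friday of July 2021: July 2, 2021.
August 2021 — 1st Friday is August 6, 2021.
September 2021 — 1st Friday is September 3, 2021.

July 2, 2021; August 6, 2021; September 3, 2021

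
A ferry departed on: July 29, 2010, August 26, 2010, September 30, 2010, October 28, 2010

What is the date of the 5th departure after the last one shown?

March 31, 2011

These are Thursdays with 28, 35, 28-day gaps.
Each is the final Thursday of its month — July 29, 2010 is past the 28th, so '4th Thursday' doesn't fit.
Last Thursday of November 2010: November 25, 2010.
December 2010 ends with Thursday December 30, 2010.
January 2011 ends with Thursday January 27, 2011.
Last Thursday of February 2011: February 24, 2011.
March 2011 ends with Thursday March 31, 2011.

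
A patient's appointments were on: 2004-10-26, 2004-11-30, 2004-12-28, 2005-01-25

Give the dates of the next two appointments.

These are Tuesdays with 35, 28, 28-day gaps.
Each is the final Tuesday of its month — 2004-11-30 is past the 28th, so '4th Tuesday' doesn't fit.
Last Tuesday of February 2005: 2005-02-22.
Last Tuesday of March 2005: 2005-03-29.

2005-02-22, 2005-03-29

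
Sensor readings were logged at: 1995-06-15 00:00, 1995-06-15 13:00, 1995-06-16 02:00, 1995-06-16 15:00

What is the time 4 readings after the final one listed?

Gaps: 13, 13, 13 hours — each event is 13 hours after the previous one.
1995-06-16 15:00 + 13 h = 1995-06-17 04:00.
1995-06-17 04:00 + 13 h = 1995-06-17 17:00.
1995-06-17 17:00 + 13 h = 1995-06-18 06:00.
1995-06-18 06:00 + 13 h = 1995-06-18 19:00.

1995-06-18 19:00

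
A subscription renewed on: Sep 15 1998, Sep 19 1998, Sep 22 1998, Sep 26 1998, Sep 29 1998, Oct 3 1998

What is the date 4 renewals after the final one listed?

Every event lands on a Tuesday or Saturday (gaps cycle 4, 3, 4, 3, 4).
So the schedule is: every Tuesday and Saturday.
The following Tuesday is Oct 6 1998.
The following Saturday is Oct 10 1998.
Next Tuesday: Oct 13 1998.
Next Saturday: Oct 17 1998.

Oct 17 1998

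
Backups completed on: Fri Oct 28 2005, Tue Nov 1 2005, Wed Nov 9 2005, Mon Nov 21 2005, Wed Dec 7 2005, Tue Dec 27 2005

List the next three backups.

Gaps: 4, 8, 12, 16, 20 days — each gap is 4 larger than the previous one.
Next gap: 24 days. Tue Dec 27 2005 + 24 days = Fri Jan 20 2006.
Next gap: 28 days. Fri Jan 20 2006 + 28 days = Fri Feb 17 2006.
Next gap: 32 days. Fri Feb 17 2006 + 32 days = Tue Mar 21 2006.

Fri Jan 20 2006, Fri Feb 17 2006, Tue Mar 21 2006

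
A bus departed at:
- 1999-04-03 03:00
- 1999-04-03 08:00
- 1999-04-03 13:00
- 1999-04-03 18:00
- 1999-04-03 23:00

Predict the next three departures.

Gaps: 5, 5, 5, 5 hours — each event is 5 hours after the previous one.
1999-04-03 23:00 + 5 h = 1999-04-04 04:00.
1999-04-04 04:00 + 5 h = 1999-04-04 09:00.
1999-04-04 09:00 + 5 h = 1999-04-04 14:00.

1999-04-04 04:00, 1999-04-04 09:00, 1999-04-04 14:00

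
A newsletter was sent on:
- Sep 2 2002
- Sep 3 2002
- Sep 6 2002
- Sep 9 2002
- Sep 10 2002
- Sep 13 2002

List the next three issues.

The gap pattern 1, 3, 3, 1, 3 repeats every 3 events.
These are the Mondays, Tuesdays and Fridays of each week.
The following Monday is Sep 16 2002.
The following Tuesday is Sep 17 2002.
The following Friday is Sep 20 2002.

Sep 16 2002, Sep 17 2002, Sep 20 2002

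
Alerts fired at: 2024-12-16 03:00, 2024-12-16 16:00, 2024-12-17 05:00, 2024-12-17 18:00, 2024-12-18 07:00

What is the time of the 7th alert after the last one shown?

2024-12-22 02:00

Gaps: 13, 13, 13, 13 hours — each event is 13 hours after the previous one.
2024-12-18 07:00 + 13 h = 2024-12-18 20:00.
2024-12-18 20:00 + 13 h = 2024-12-19 09:00.
2024-12-19 09:00 + 13 h = 2024-12-19 22:00.
2024-12-19 22:00 + 13 h = 2024-12-20 11:00.
2024-12-20 11:00 + 13 h = 2024-12-21 00:00.
2024-12-21 00:00 + 13 h = 2024-12-21 13:00.
2024-12-21 13:00 + 13 h = 2024-12-22 02:00.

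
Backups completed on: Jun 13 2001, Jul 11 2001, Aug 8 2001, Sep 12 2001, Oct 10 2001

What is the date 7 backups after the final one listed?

These are Wednesdays at 28- or 35-day spacing (28, 28, 35, 28).
The pattern: 2nd Wednesday of the month.
2nd Wednesday of November 2001: Nov 14 2001.
2nd Wednesday of December 2001: Dec 12 2001.
2nd Wednesday of January 2002: Jan 9 2002.
2nd Wednesday of February 2002: Feb 13 2002.
March 2002 — 2nd Wednesday is Mar 13 2002.
April 2002 — 2nd Wednesday is Apr 10 2002.
May 2002 — 2nd Wednesday is May 8 2002.

May 8 2002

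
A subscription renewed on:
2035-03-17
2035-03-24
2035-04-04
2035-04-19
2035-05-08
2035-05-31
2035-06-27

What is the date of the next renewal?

Intervals are 7, 11, 15, 19, 23, 27 days — an arithmetic progression with common difference 4.
Next gap: 31 days. 2035-06-27 + 31 days = 2035-07-28.

2035-07-28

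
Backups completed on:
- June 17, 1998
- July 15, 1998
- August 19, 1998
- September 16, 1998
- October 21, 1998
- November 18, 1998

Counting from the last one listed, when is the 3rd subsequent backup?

February 17, 1999

These are Wednesdays at 28- or 35-day spacing (28, 35, 28, 35, 28).
The pattern: 3rd Wednesday of the month.
December 1998 — 3rd Wednesday is December 16, 1998.
3rd Wednesday of January 1999: January 20, 1999.
3rd Wednesday of February 1999: February 17, 1999.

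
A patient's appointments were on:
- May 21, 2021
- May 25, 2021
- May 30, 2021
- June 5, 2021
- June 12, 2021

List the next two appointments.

June 20, 2021; June 29, 2021

The spacing grows by 1 each time: 4, 5, 6, 7 days.
Next gap: 8 days. June 12, 2021 + 8 days = June 20, 2021.
Next gap: 9 days. June 20, 2021 + 9 days = June 29, 2021.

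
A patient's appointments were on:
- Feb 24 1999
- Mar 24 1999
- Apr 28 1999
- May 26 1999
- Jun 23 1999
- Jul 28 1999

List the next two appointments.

Aug 25 1999, Sep 22 1999

These are Wednesdays at 28- or 35-day spacing (28, 35, 28, 28, 35).
The pattern: 4th Wednesday of the month.
4th Wednesday of August 1999: Aug 25 1999.
September 1999 — 4th Wednesday is Sep 22 1999.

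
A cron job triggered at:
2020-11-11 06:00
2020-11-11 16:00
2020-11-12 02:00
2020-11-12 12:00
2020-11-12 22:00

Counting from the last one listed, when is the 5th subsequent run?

2020-11-15 00:00

The interval is a steady 10 hours (10, 10, 10, 10).
2020-11-12 22:00 + 10 h = 2020-11-13 08:00.
2020-11-13 08:00 + 10 h = 2020-11-13 18:00.
2020-11-13 18:00 + 10 h = 2020-11-14 04:00.
2020-11-14 04:00 + 10 h = 2020-11-14 14:00.
2020-11-14 14:00 + 10 h = 2020-11-15 00:00.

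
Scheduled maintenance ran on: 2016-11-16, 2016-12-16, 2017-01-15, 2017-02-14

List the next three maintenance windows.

2017-03-16, 2017-04-15, 2017-05-15

The spacing is 30, 30, 30 days — always 30 days.
2017-02-14 + 30 days = 2017-03-16.
2017-03-16 + 30 days = 2017-04-15.
2017-04-15 + 30 days = 2017-05-15.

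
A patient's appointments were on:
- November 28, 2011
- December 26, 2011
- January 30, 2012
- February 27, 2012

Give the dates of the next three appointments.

All Mondays; the gaps (28, 35, 28) vary with month length.
This is the last Monday of each month.
March 2012 ends with Monday March 26, 2012.
April 2012 ends with Monday April 30, 2012.
May 2012 ends with Monday May 28, 2012.

March 26, 2012; April 30, 2012; May 28, 2012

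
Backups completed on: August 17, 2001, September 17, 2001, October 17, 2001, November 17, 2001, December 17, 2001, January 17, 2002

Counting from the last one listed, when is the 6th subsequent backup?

Each date is the 17th; the gaps (31, 30, 31, 30, 31) track the month lengths.
The rule is the 17th of each month.
February 2002: February 17, 2002.
Next: March 2002 → March 17, 2002.
Next: April 2002 → April 17, 2002.
May 2002: May 17, 2002.
June 2002: June 17, 2002.
July 2002: July 17, 2002.

July 17, 2002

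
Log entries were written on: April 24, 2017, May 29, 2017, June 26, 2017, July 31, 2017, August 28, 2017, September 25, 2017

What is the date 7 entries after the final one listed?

April 30, 2018

All Mondays; the gaps (35, 28, 35, 28, 28) vary with month length.
This is the last Monday of each month.
October 2017 ends with Monday October 30, 2017.
Last Monday of November 2017: November 27, 2017.
December 2017 ends with Monday December 25, 2017.
January 2018 ends with Monday January 29, 2018.
Last Monday of February 2018: February 26, 2018.
March 2018 ends with Monday March 26, 2018.
Last Monday of April 2018: April 30, 2018.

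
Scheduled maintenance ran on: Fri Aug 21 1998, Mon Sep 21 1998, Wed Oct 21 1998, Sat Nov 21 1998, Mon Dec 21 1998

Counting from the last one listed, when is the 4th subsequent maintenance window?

Wed Apr 21 1999

The day-of-month is always 21 (31, 30, 31, 30 days between events).
So this recurs on the 21st of each month.
Next: January 1999 → Thu Jan 21 1999.
February 1999: Sun Feb 21 1999.
March 1999: Sun Mar 21 1999.
April 1999: Wed Apr 21 1999.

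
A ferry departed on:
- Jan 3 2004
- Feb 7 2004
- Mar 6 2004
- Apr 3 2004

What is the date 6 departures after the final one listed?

Oct 2 2004

Gaps: 35, 28, 28 days — a mix of 28 and 35. Every date is a Saturday.
Each is the 1st Saturday of its month.
May 2004 — 1st Saturday is May 1 2004.
1st Saturday of June 2004: Jun 5 2004.
1st Saturday of July 2004: Jul 3 2004.
1st Saturday of August 2004: Aug 7 2004.
1st Saturday of September 2004: Sep 4 2004.
1st Saturday of October 2004: Oct 2 2004.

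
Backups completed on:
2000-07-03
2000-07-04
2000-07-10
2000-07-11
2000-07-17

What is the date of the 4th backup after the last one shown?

Gaps: 1, 6, 1, 6 days — not constant, but cyclic with period 2.
The events fall on every Monday and Tuesday.
Next Tuesday: 2000-07-18.
Next Monday: 2000-07-24.
The following Tuesday is 2000-07-25.
Next Monday: 2000-07-31.

2000-07-31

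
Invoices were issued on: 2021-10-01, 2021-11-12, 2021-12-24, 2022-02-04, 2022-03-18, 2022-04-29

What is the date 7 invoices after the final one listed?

2023-02-17

Gaps between consecutive events: 42, 42, 42, 42, 42 days — a constant 42-day interval.
2022-04-29 + 42 days = 2022-06-10.
2022-06-10 + 42 days = 2022-07-22.
2022-07-22 + 42 days = 2022-09-02.
2022-09-02 + 42 days = 2022-10-14.
2022-10-14 + 42 days = 2022-11-25.
2022-11-25 + 42 days = 2023-01-06.
2023-01-06 + 42 days = 2023-02-17.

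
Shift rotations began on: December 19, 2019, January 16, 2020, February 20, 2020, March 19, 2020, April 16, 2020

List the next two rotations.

These are Thursdays at 28- or 35-day spacing (28, 35, 28, 28).
The pattern: 3rd Thursday of the month.
3rd Thursday of May 2020: May 21, 2020.
3rd Thursday of June 2020: June 18, 2020.

May 21, 2020; June 18, 2020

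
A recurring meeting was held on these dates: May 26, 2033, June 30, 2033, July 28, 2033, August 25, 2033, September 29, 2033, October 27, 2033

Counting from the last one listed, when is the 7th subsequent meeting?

All Thursdays; the gaps (35, 28, 28, 35, 28) vary with month length.
This is the last Thursday of each month.
Last Thursday of November 2033: November 24, 2033.
December 2033 ends with Thursday December 29, 2033.
January 2034 ends with Thursday January 26, 2034.
Last Thursday of February 2034: February 23, 2034.
March 2034 ends with Thursday March 30, 2034.
Last Thursday of April 2034: April 27, 2034.
Last Thursday of May 2034: May 25, 2034.

May 25, 2034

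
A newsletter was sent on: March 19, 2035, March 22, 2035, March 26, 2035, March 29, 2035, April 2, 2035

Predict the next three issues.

April 5, 2035; April 9, 2035; April 12, 2035

Every event lands on a Monday or Thursday (gaps cycle 3, 4, 3, 4).
So the schedule is: every Monday and Thursday.
Next Thursday: April 5, 2035.
Next Monday: April 9, 2035.
Next Thursday: April 12, 2035.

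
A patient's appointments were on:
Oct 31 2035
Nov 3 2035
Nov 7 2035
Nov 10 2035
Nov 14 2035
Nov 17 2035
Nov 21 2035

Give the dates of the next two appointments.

Gaps: 3, 4, 3, 4, 3, 4 days — not constant, but cyclic with period 2.
The events fall on every Wednesday and Saturday.
Next Saturday: Nov 24 2035.
The following Wednesday is Nov 28 2035.

Nov 24 2035, Nov 28 2035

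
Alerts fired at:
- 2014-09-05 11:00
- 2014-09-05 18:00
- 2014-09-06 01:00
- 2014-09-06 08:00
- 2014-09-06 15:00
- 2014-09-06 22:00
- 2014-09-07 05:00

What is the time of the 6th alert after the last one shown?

2014-09-08 23:00

Spacing: 7, 7, 7, 7, 7, 7 h — constant 7 h.
2014-09-07 05:00 + 7 h = 2014-09-07 12:00.
2014-09-07 12:00 + 7 h = 2014-09-07 19:00.
2014-09-07 19:00 + 7 h = 2014-09-08 02:00.
2014-09-08 02:00 + 7 h = 2014-09-08 09:00.
2014-09-08 09:00 + 7 h = 2014-09-08 16:00.
2014-09-08 16:00 + 7 h = 2014-09-08 23:00.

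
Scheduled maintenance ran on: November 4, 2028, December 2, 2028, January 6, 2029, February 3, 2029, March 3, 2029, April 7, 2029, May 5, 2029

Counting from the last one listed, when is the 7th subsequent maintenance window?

December 1, 2029

These are Saturdays at 28- or 35-day spacing (28, 35, 28, 28, 35, 28).
The pattern: 1st Saturday of the month.
June 2029 — 1st Saturday is June 2, 2029.
July 2029 — 1st Saturday is July 7, 2029.
August 2029 — 1st Saturday is August 4, 2029.
September 2029 — 1st Saturday is September 1, 2029.
October 2029 — 1st Saturday is October 6, 2029.
1st Saturday of November 2029: November 3, 2029.
December 2029 — 1st Saturday is December 1, 2029.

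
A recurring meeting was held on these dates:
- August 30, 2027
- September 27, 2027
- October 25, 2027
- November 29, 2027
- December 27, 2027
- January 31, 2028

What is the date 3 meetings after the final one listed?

April 24, 2028

All Mondays; the gaps (28, 28, 35, 28, 35) vary with month length.
This is the last Monday of each month.
February 2028 ends with Monday February 28, 2028.
Last Monday of March 2028: March 27, 2028.
Last Monday of April 2028: April 24, 2028.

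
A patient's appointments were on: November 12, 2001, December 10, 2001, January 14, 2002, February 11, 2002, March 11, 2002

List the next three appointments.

April 8, 2002; May 13, 2002; June 10, 2002

Gaps: 28, 35, 28, 28 days — a mix of 28 and 35. Every date is a Monday.
Each is the 2nd Monday of its month.
2nd Monday of April 2002: April 8, 2002.
2nd Monday of May 2002: May 13, 2002.
June 2002 — 2nd Monday is June 10, 2002.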